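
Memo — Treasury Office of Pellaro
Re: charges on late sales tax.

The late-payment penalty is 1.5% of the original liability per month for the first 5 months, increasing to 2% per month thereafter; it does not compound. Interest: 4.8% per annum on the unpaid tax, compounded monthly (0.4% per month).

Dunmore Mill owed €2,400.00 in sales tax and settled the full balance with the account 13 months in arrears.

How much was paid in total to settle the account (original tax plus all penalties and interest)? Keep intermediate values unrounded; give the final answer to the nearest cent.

€3,091.84

Penalty, months 1–5: 5 × 1.5% × €2,400.00 = €180.00
Penalty, months 6–13: 8 × 2% × €2,400.00 = €384.00
Interest: €2,400.00 × ((1 + 0.004)^13 − 1) = €2,400.00 × 0.0532665… = €127.8396…
Total = €2,400.00 + €564.0000 + €127.8396… = €3,091.84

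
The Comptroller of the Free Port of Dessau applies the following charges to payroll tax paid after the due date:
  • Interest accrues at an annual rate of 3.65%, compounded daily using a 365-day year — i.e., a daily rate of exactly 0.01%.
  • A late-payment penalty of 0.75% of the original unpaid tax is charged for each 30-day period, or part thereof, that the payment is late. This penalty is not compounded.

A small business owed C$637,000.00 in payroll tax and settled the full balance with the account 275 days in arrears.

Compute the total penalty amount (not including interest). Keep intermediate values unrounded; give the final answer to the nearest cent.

C$47,775.00

Penalty periods: ⌈275/30⌉ = 10; penalty = 10 × 0.75% × C$637,000.00 = C$47,775.00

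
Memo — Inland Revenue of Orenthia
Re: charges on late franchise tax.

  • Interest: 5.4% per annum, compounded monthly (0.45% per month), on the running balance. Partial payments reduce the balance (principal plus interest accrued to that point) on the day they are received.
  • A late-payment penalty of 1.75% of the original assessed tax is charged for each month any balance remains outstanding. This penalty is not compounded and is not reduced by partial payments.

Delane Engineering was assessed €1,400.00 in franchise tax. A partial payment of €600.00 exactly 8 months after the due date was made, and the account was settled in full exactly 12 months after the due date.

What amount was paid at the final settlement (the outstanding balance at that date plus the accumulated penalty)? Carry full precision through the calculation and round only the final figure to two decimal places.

Balance at month 8: €1,400.0000 × (1 + 0.0045)^8 = €1,451.2010…
After €600.00 payment: €1,451.2010… − €600.00 = €851.2010…
Balance at month 12: €851.2010… × (1 + 0.0045)^4 = €866.6263…
Penalty: 12 × 1.75% × €1,400.00 = €294.00
Final settlement = outstanding balance + penalty = €866.6263… + €294.00 = €1,160.63

€1,160.63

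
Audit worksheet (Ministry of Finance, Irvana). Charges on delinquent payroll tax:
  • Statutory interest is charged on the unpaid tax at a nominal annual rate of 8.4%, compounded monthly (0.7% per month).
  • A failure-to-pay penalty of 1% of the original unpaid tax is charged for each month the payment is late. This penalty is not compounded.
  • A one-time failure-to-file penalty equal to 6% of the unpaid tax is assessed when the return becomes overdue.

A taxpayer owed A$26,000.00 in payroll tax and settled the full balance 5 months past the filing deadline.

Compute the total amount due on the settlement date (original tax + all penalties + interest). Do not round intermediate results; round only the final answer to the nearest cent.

A$29,782.83

Failure-to-file penalty: 6% × A$26,000.00 = A$1,560.00
Failure-to-pay penalty: 5 × 1% × A$26,000.00 = A$1,300.00
Interest: A$26,000.00 × ((1 + 0.007)^5 − 1) = A$26,000.00 × 0.0354934… = A$922.8295…
Total = A$26,000.00 + A$2,860.0000 + A$922.8295… = A$29,782.83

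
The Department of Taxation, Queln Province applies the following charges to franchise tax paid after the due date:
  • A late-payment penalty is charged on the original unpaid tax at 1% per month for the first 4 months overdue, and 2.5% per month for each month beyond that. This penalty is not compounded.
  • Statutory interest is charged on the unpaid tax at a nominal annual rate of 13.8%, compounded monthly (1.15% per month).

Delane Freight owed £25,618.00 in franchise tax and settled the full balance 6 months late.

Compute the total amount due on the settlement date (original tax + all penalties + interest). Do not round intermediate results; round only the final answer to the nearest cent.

£29,742.87

Penalty, months 1–4: 4 × 1% × £25,618.00 = £1,024.72
Penalty, months 5–6: 2 × 2.5% × £25,618.00 = £1,280.90
Interest: £25,618.00 × ((1 + 0.0115)^6 − 1) = £25,618.00 × 0.0710144… = £1,819.2477…
Total = £25,618.00 + £2,305.6200 + £1,819.2477… = £29,742.87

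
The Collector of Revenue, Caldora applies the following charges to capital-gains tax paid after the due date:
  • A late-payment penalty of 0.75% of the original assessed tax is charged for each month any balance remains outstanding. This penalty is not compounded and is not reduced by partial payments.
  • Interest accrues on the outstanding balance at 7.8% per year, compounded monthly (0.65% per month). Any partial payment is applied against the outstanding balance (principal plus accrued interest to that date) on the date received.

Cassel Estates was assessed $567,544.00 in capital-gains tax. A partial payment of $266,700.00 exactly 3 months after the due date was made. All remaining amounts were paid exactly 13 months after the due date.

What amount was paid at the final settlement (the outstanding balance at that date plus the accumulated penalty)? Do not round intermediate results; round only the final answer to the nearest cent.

Balance at month 3: $567,544.0000 × (1 + 0.0065)^3 = $578,683.2001…
After $266,700.00 payment: $578,683.2001… − $266,700.00 = $311,983.2001…
Balance at month 13: $311,983.2001… × (1 + 0.0065)^10 = $332,865.6654…
Penalty: 13 × 0.75% × $567,544.00 = $55,335.54
Final settlement = outstanding balance + penalty = $332,865.6654… + $55,335.54 = $388,201.21

$388,201.21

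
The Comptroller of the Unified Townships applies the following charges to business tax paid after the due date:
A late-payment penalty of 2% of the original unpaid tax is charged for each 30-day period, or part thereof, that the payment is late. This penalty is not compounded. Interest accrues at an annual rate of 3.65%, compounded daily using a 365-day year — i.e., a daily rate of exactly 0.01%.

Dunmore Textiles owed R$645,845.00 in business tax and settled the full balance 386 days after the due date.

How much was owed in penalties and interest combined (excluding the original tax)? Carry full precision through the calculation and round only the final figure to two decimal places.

Penalty periods: ⌈386/30⌉ = 13; penalty = 13 × 2% × R$645,845.00 = R$167,919.70
Interest: R$645,845.00 × ((1 + 0.0001)^386 − 1) = R$645,845.00 × 0.03935265… = R$25,415.7141…
Penalties + interest = R$167,919.7000 + R$25,415.7141… = R$193,335.41

R$193,335.41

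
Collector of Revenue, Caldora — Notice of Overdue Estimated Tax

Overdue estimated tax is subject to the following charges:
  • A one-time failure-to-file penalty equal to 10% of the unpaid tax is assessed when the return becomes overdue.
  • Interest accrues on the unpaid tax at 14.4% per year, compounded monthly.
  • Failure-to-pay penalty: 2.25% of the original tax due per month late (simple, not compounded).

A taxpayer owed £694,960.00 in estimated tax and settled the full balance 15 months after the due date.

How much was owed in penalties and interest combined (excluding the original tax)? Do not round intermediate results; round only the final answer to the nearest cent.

Failure-to-file penalty: 10% × £694,960.00 = £69,496.00
Failure-to-pay penalty = 2.25% × £694,960.00 × 15 mo = £234,549.00
Interest (14.4%/yr ÷ 12 = 1.2%/month): £694,960.00 × ((1 + 0.012)^15 − 1) = £136,167.2010…
Penalties + interest = £304,045.0000 + £136,167.2010… = £440,212.20

£440,212.20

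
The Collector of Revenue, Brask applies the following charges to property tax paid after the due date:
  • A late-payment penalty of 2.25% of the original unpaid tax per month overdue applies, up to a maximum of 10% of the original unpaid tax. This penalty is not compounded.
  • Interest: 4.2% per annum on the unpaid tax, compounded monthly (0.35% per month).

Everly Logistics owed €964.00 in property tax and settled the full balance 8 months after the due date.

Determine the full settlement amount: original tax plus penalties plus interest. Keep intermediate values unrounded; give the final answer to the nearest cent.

Penalty (uncapped): 8 × 2.25% × €964.00 = €173.52; cap = 10% × €964.00 = €96.40 → penalty = €96.40
Interest: €964.00 × ((1 + 0.0035)^8 − 1) = €964.00 × 0.0283454… = €27.3250…
Total = €964.00 + €96.4000 + €27.3250… = €1,087.72

€1,087.72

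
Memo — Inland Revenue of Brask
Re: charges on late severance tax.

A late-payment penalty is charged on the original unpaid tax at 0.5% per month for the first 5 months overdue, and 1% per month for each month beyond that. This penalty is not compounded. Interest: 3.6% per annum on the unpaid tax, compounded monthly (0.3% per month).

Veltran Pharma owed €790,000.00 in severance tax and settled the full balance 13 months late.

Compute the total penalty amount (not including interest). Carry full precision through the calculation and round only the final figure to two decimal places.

€82,950.00

Penalty, months 1–5: 5 × 0.5% × €790,000.00 = €19,750.00
Penalty, months 6–13: 8 × 1% × €790,000.00 = €63,200.00
Total penalty = €19,750.00 + €63,200.00 = €82,950.00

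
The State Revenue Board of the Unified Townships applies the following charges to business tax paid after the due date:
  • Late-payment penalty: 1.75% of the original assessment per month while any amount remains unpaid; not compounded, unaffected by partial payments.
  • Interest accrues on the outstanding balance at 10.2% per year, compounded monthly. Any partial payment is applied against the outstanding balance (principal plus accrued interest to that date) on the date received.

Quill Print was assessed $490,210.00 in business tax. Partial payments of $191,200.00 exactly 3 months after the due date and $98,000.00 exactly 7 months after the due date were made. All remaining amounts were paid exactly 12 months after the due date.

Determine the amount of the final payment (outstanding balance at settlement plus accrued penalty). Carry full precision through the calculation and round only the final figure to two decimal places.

Monthly rate = 10.2% ÷ 12 = 0.85%
Balance at month 3: $490,210.0000 × (1 + 0.0085)^3 = $502,816.9091…
After $191,200.00 payment: $502,816.9091… − $191,200.00 = $311,616.9091…
Balance at month 7: $311,616.9091… × (1 + 0.0085)^4 = $322,347.7370…
After $98,000.00 payment: $322,347.7370… − $98,000.00 = $224,347.7370…
Balance at month 12: $224,347.7370… × (1 + 0.0085)^5 = $234,045.9907…
Penalty: 12 × 1.75% × $490,210.00 = $102,944.10
Final settlement = outstanding balance + penalty = $234,045.9907… + $102,944.10 = $336,990.09

$336,990.09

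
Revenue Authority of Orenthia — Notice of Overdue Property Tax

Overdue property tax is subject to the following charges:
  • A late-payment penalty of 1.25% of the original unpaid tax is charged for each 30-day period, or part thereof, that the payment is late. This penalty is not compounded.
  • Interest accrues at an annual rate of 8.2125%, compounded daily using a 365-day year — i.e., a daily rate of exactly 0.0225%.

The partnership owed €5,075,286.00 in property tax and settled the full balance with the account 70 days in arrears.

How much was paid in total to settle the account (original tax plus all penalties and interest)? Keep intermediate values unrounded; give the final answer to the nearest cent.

€5,346,168.66

Penalty periods: ⌈70/30⌉ = 3; penalty = 3 × 1.25% × €5,075,286.00 = €190,323.23…
Interest: €5,075,286.00 × ((1 + 0.000225)^70 − 1) = €5,075,286.00 × 0.01587289… = €80,559.4323…
Total = €5,075,286.00 + €190,323.2250 + €80,559.4323… = €5,346,168.66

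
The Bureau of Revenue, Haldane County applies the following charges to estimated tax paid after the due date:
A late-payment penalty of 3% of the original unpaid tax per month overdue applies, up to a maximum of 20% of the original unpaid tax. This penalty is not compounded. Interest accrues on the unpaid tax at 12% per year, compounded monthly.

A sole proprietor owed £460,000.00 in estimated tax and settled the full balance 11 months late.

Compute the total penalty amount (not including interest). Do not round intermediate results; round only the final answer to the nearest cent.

£92,000.00

Penalty (uncapped): 11 × 3% × £460,000.00 = £151,800.00; cap = 20% × £460,000.00 = £92,000.00 → penalty = £92,000.00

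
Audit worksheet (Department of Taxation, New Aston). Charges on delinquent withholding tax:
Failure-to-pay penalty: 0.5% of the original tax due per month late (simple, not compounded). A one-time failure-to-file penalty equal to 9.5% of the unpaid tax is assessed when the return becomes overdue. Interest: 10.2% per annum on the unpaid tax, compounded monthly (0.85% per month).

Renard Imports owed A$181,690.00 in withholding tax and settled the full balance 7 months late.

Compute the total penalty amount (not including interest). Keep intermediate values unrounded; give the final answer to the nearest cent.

A$23,619.70

Failure-to-file penalty: 9.5% × A$181,690.00 = A$17,260.55
Failure-to-pay penalty: 7 × 0.5% × A$181,690.00 = A$6,359.15
Total penalty = A$17,260.55 + A$6,359.15 = A$23,619.70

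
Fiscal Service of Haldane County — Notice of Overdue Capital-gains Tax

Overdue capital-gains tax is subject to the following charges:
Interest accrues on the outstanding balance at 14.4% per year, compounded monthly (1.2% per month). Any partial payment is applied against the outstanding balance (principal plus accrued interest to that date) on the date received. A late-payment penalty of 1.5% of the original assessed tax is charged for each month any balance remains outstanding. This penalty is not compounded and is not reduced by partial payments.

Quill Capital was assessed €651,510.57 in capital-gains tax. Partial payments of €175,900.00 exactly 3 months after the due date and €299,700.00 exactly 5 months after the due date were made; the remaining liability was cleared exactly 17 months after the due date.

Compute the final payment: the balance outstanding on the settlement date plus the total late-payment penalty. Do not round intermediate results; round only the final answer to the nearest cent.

Balance at month 3: €651,510.5700 × (1 + 0.012)^3 = €675,247.5289…
After €175,900.00 payment: €675,247.5289… − €175,900.00 = €499,347.5289…
Balance at month 5: €499,347.5289… × (1 + 0.012)^2 = €511,403.7756…
After €299,700.00 payment: €511,403.7756… − €299,700.00 = €211,703.7756…
Balance at month 17: €211,703.7756… × (1 + 0.012)^12 = €244,283.8486…
Penalty: 17 × 1.5% × €651,510.57 = €166,135.20…
Final settlement = outstanding balance + penalty = €244,283.8486… + €166,135.20… = €410,419.04

€410,419.04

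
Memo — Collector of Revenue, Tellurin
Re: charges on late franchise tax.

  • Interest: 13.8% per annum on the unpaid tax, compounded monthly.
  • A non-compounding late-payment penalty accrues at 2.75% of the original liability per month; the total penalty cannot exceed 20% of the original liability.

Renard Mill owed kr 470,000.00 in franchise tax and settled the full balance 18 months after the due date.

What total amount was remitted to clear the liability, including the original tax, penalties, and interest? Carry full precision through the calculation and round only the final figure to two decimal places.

kr 671,409.37

Penalty (uncapped): 18 × 2.75% × kr 470,000.00 = kr 232,650.00; cap = 20% × kr 470,000.00 = kr 94,000.00 → penalty = kr 94,000.00
Interest (13.8%/yr ÷ 12 = 1.15%/month): kr 470,000.00 × ((1 + 0.0115)^18 − 1) = kr 107,409.3682…
Total = kr 470,000.00 + kr 94,000.0000 + kr 107,409.3682… = kr 671,409.37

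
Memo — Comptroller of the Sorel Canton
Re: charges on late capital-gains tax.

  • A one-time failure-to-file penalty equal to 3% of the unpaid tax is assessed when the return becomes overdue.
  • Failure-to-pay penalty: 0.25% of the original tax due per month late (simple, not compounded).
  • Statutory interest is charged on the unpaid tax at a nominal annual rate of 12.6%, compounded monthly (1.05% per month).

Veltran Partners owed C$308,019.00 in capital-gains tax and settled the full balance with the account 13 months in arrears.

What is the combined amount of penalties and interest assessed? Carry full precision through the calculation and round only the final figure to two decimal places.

C$64,049.30

Failure-to-file penalty: 3% × C$308,019.00 = C$9,240.57
Failure-to-pay penalty: 13 × 0.25% × C$308,019.00 = C$10,010.62…
Interest: C$308,019.00 × ((1 + 0.0105)^13 − 1) = C$308,019.00 × 0.1454394… = C$44,798.1103…
Penalties + interest = C$19,251.1875 + C$44,798.1103… = C$64,049.30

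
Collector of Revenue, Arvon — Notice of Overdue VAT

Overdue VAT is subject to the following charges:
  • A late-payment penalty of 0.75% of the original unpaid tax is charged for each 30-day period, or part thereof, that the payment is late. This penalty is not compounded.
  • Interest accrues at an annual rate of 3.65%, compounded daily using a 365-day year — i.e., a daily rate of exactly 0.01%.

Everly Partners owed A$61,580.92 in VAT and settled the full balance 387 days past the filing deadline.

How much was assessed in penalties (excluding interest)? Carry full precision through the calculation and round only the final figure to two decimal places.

Penalty periods: ⌈387/30⌉ = 13; penalty = 13 × 0.75% × A$61,580.92 = A$6,004.14…

A$6,004.14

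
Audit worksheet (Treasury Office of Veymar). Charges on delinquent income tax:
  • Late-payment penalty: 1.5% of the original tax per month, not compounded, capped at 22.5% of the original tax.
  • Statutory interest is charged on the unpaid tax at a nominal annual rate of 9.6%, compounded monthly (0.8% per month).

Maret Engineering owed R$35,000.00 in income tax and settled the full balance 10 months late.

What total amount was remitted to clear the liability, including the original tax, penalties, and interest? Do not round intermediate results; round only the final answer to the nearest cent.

R$43,152.98

Penalty: 10 × 1.5% × R$35,000.00 = R$5,250.00 (below the 22.5% cap of R$7,875.00)
Interest: R$35,000.00 × ((1 + 0.008)^10 − 1) = R$35,000.00 × 0.0829423… = R$2,902.9808…
Total = R$35,000.00 + R$5,250.0000 + R$2,902.9808… = R$43,152.98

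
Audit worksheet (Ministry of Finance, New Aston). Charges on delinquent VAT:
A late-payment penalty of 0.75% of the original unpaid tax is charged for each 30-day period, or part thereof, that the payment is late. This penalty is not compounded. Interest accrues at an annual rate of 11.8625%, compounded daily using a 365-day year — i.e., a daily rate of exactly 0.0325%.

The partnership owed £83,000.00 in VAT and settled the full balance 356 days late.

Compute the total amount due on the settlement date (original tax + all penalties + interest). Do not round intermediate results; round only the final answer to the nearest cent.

Penalty periods: ⌈356/30⌉ = 12; penalty = 12 × 0.75% × £83,000.00 = £7,470.00
Interest: £83,000.00 × ((1 + 0.000325)^356 − 1) = £83,000.00 × 0.12263792… = £10,178.9475…
Total = £83,000.00 + £7,470.0000 + £10,178.9475… = £100,648.95

£100,648.95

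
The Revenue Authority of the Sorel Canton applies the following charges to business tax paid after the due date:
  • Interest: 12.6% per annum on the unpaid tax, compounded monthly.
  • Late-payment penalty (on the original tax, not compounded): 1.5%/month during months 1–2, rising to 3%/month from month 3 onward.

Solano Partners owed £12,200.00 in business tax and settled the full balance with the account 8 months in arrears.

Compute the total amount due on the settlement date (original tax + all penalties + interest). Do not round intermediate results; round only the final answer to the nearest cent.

£15,825.26

Penalty, months 1–2: 2 × 1.5% × £12,200.00 = £366.00
Penalty, months 3–8: 6 × 3% × £12,200.00 = £2,196.00
Interest (12.6%/yr ÷ 12 = 1.05%/month): £12,200.00 × ((1 + 0.0105)^8 − 1) = £1,063.2628…
Total = £12,200.00 + £2,562.0000 + £1,063.2628… = £15,825.26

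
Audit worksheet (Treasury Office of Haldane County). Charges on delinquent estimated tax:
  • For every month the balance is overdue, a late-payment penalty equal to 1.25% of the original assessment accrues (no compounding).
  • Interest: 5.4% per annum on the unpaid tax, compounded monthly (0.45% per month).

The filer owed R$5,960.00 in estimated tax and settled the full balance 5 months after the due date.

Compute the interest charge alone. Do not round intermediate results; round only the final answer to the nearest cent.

R$135.31

Interest: R$5,960.00 × ((1 + 0.0045)^5 − 1) = R$5,960.00 × 0.0227034… = R$135.3123…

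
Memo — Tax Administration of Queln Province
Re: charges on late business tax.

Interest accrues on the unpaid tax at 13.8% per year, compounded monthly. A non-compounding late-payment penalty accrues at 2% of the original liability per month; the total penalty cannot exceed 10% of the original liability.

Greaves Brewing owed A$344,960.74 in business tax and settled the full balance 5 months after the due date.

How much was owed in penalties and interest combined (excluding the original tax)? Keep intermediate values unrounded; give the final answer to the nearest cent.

Penalty (uncapped): 5 × 2% × A$344,960.74 = A$34,496.07…; cap = 10% × A$344,960.74 = A$34,496.07… → penalty = A$34,496.07…
Interest (13.8%/yr ÷ 12 = 1.15%/month): A$344,960.74 × ((1 + 0.0115)^5 − 1) = A$20,296.7298…
Penalties + interest = A$34,496.0740 + A$20,296.7298… = A$54,792.80

A$54,792.80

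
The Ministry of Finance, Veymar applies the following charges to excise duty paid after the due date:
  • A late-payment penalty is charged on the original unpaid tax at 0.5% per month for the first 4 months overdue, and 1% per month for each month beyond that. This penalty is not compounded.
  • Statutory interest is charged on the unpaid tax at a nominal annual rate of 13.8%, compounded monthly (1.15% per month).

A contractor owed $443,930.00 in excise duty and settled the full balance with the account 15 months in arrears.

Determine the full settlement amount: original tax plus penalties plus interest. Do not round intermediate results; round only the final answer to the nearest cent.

$584,701.42

Penalty, months 1–4: 4 × 0.5% × $443,930.00 = $8,878.60
Penalty, months 5–15: 11 × 1% × $443,930.00 = $48,832.30
Interest: $443,930.00 × ((1 + 0.0115)^15 − 1) = $443,930.00 × 0.1871027… = $83,060.5184…
Total = $443,930.00 + $57,710.9000 + $83,060.5184… = $584,701.42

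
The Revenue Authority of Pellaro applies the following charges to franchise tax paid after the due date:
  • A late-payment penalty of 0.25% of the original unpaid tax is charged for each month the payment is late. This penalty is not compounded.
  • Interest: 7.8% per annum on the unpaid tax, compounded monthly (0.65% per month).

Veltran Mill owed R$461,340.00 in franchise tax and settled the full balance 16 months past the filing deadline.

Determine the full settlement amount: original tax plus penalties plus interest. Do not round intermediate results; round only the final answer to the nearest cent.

Late-payment penalty: 16 × 0.25% × R$461,340.00 = R$18,453.60
Interest: R$461,340.00 × ((1 + 0.0065)^16 − 1) = R$461,340.00 × 0.1092271… = R$50,390.8257…
Total = R$461,340.00 + R$18,453.6000 + R$50,390.8257… = R$530,184.43

R$530,184.43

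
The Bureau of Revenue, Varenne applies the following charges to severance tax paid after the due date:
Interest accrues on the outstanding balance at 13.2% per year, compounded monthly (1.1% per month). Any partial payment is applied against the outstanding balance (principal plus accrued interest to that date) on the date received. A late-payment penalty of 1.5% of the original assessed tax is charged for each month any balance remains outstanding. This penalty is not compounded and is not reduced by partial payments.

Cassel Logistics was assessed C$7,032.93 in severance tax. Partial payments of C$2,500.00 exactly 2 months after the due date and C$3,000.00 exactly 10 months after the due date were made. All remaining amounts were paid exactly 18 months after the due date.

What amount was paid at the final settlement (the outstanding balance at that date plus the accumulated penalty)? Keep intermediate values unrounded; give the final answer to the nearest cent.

C$4,209.88

Balance at month 2: C$7,032.9300 × (1 + 0.011)^2 = C$7,188.5054…
After C$2,500.00 payment: C$7,188.5054… − C$2,500.00 = C$4,688.5054…
Balance at month 10: C$4,688.5054… × (1 + 0.011)^8 = C$5,117.3329…
After C$3,000.00 payment: C$5,117.3329… − C$3,000.00 = C$2,117.3329…
Balance at month 18: C$2,117.3329… × (1 + 0.011)^8 = C$2,310.9917…
Penalty: 18 × 1.5% × C$7,032.93 = C$1,898.89…
Final settlement = outstanding balance + penalty = C$2,310.9917… + C$1,898.89… = C$4,209.88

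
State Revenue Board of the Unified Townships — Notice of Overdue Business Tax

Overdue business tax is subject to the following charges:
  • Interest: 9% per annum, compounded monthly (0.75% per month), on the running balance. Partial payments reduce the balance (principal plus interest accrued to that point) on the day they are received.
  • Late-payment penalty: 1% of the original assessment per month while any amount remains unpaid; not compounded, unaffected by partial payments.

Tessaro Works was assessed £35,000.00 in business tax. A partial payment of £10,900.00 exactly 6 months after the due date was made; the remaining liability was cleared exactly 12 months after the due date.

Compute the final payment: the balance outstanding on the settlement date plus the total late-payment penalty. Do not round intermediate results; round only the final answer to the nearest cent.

£31,083.45

Balance at month 6: £35,000.0000 × (1 + 0.0075)^6 = £36,604.8282…
After £10,900.00 payment: £36,604.8282… − £10,900.00 = £25,704.8282…
Balance at month 12: £25,704.8282… × (1 + 0.0075)^6 = £26,883.4521…
Penalty: 12 × 1% × £35,000.00 = £4,200.00
Final settlement = outstanding balance + penalty = £26,883.4521… + £4,200.00 = £31,083.45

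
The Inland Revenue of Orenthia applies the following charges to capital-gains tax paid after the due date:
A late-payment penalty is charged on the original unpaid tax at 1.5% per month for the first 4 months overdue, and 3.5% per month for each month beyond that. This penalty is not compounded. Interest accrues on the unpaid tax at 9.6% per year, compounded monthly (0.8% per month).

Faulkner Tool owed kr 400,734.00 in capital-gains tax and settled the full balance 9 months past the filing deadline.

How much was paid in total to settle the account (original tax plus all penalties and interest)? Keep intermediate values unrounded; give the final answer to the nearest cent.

Penalty, months 1–4: 4 × 1.5% × kr 400,734.00 = kr 24,044.04
Penalty, months 5–9: 5 × 3.5% × kr 400,734.00 = kr 70,128.45
Interest: kr 400,734.00 × ((1 + 0.008)^9 − 1) = kr 400,734.00 × 0.0743475… = kr 29,793.5824…
Total = kr 400,734.00 + kr 94,172.4900 + kr 29,793.5824… = kr 524,700.07

kr 524,700.07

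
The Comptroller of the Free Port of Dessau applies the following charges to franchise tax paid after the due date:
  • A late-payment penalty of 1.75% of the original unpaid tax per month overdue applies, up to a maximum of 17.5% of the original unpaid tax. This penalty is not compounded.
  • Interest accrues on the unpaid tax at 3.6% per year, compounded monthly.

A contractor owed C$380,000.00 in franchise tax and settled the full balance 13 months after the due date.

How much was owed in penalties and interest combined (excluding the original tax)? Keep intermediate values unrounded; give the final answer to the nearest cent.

C$81,589.72

Penalty (uncapped): 13 × 1.75% × C$380,000.00 = C$86,450.00; cap = 17.5% × C$380,000.00 = C$66,500.00 → penalty = C$66,500.00
Interest (3.6%/yr ÷ 12 = 0.3%/month): C$380,000.00 × ((1 + 0.003)^13 − 1) = C$15,089.7165…
Penalties + interest = C$66,500.0000 + C$15,089.7165… = C$81,589.72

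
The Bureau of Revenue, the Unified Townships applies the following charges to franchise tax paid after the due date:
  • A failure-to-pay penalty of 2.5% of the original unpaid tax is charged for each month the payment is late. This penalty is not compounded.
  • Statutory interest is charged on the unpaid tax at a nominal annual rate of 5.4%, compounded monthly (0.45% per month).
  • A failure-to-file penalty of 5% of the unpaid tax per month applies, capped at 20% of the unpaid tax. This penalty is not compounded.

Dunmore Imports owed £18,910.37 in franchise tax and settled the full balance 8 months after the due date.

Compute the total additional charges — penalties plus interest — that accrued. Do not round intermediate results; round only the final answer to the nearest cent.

Failure-to-file: 8 × 5% × £18,910.37 = £7,564.15…, capped at 20% × £18,910.37 = £3,782.07…
Failure-to-pay penalty: 8 × 2.5% × £18,910.37 = £3,782.07…
Interest: £18,910.37 × ((1 + 0.0045)^8 − 1) = £18,910.37 × 0.0365721… = £691.5925…
Penalties + interest = £7,564.1480 + £691.5925… = £8,255.74

£8,255.74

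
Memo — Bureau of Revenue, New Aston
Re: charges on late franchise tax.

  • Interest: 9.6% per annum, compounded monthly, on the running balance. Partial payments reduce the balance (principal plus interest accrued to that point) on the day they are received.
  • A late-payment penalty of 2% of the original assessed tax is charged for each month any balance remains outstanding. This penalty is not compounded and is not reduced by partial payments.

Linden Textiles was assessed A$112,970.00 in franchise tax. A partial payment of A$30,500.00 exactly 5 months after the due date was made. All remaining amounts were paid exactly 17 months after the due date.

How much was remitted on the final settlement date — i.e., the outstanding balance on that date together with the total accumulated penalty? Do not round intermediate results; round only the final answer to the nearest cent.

Monthly rate = 9.6% ÷ 12 = 0.8%
Balance at month 5: A$112,970.0000 × (1 + 0.008)^5 = A$117,561.6815…
After A$30,500.00 payment: A$117,561.6815… − A$30,500.00 = A$87,061.6815…
Balance at month 17: A$87,061.6815… × (1 + 0.008)^12 = A$95,797.3369…
Penalty: 17 × 2% × A$112,970.00 = A$38,409.80
Final settlement = outstanding balance + penalty = A$95,797.3369… + A$38,409.80 = A$134,207.14

A$134,207.14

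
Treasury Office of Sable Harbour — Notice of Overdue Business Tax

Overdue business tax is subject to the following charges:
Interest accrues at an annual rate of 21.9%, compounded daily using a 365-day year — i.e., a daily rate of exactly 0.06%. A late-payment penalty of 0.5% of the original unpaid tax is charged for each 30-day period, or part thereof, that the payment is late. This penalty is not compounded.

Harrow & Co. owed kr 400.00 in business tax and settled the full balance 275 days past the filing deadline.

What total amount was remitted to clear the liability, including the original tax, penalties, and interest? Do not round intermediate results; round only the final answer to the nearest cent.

Penalty periods: ⌈275/30⌉ = 10; penalty = 10 × 0.5% × kr 400.00 = kr 20.00
Interest: kr 400.00 × ((1 + 0.0006)^275 − 1) = kr 400.00 × 0.17933476… = kr 71.7339…
Total = kr 400.00 + kr 20.0000 + kr 71.7339… = kr 491.73

kr 491.73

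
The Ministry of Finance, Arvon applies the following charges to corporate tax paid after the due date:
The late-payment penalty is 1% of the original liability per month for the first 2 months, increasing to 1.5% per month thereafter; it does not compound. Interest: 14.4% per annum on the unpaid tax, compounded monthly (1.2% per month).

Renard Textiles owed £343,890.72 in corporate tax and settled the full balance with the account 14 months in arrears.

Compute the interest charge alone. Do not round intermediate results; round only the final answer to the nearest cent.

Interest: £343,890.72 × ((1 + 0.012)^14 − 1) = £343,890.72 × 0.1817543… = £62,503.6020…

£62,503.60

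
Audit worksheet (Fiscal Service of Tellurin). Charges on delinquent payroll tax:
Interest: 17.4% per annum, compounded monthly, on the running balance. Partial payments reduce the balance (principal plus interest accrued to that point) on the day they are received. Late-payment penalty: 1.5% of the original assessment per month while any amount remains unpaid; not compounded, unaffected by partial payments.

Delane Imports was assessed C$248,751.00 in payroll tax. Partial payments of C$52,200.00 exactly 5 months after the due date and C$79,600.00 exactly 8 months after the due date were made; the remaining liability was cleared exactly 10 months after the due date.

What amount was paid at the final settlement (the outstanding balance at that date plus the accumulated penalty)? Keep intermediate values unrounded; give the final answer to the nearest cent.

Monthly rate = 17.4% ÷ 12 = 1.45%
Balance at month 5: C$248,751.0000 × (1 + 0.0145)^5 = C$267,316.0851…
After C$52,200.00 payment: C$267,316.0851… − C$52,200.00 = C$215,116.0851…
Balance at month 8: C$215,116.0851… × (1 + 0.0145)^3 = C$224,609.9751…
After C$79,600.00 payment: C$224,609.9751… − C$79,600.00 = C$145,009.9751…
Balance at month 10: C$145,009.9751… × (1 + 0.0145)^2 = C$149,245.7527…
Penalty: 10 × 1.5% × C$248,751.00 = C$37,312.65
Final settlement = outstanding balance + penalty = C$149,245.7527… + C$37,312.65 = C$186,558.40

C$186,558.40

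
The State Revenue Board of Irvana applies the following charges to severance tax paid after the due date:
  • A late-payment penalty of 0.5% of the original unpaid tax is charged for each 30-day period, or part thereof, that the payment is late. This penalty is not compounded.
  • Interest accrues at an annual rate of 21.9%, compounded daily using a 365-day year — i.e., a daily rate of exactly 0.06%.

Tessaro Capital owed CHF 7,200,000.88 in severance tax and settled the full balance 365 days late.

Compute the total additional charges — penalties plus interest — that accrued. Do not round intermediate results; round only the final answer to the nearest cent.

CHF 2,230,196.86

Penalty periods: ⌈365/30⌉ = 13; penalty = 13 × 0.5% × CHF 7,200,000.88 = CHF 468,000.06…
Interest: CHF 7,200,000.88 × ((1 + 0.0006)^365 − 1) = CHF 7,200,000.88 × 0.24474953… = CHF 1,762,196.8073…
Penalties + interest = CHF 468,000.0572 + CHF 1,762,196.8073… = CHF 2,230,196.86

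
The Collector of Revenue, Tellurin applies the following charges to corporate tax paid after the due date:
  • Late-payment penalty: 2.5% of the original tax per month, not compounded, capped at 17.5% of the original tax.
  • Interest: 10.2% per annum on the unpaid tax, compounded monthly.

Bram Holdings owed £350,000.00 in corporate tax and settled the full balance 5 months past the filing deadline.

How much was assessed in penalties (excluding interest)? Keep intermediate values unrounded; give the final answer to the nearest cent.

Penalty: 5 × 2.5% × £350,000.00 = £43,750.00 (below the 17.5% cap of £61,250.00)

£43,750.00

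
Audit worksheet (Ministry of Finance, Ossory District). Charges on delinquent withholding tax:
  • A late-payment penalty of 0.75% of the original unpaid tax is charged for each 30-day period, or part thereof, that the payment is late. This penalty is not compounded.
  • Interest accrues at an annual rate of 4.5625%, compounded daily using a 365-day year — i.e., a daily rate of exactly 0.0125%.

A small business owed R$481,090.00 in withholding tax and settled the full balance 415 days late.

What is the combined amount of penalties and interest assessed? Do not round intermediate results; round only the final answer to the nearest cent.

R$76,128.00

Penalty periods: ⌈415/30⌉ = 14; penalty = 14 × 0.75% × R$481,090.00 = R$50,514.45
Interest: R$481,090.00 × ((1 + 0.000125)^415 − 1) = R$481,090.00 × 0.05324066… = R$25,613.5512…
Penalties + interest = R$50,514.4500 + R$25,613.5512… = R$76,128.00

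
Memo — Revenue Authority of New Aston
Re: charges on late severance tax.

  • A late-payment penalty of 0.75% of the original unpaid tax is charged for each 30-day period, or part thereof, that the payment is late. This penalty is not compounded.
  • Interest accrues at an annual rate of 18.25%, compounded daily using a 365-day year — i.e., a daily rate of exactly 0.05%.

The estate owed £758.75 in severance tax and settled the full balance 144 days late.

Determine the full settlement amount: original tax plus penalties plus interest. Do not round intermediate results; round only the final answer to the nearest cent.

£843.83

Penalty periods: ⌈144/30⌉ = 5; penalty = 5 × 0.75% × £758.75 = £28.45…
Interest: £758.75 × ((1 + 0.0005)^144 − 1) = £758.75 × 0.07463601… = £56.6301…
Total = £758.75 + £28.4531… + £56.6301… = £843.83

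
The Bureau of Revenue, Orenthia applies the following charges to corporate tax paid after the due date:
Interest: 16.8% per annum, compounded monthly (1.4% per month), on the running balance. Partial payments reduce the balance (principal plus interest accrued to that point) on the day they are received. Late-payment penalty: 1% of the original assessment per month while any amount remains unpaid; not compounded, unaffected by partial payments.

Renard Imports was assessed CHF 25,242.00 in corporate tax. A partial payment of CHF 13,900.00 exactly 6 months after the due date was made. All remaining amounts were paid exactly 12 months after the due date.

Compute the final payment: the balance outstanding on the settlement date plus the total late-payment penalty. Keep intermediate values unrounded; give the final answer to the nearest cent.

CHF 17,744.72

Balance at month 6: CHF 25,242.0000 × (1 + 0.014)^6 = CHF 27,437.9394…
After CHF 13,900.00 payment: CHF 27,437.9394… − CHF 13,900.00 = CHF 13,537.9394…
Balance at month 12: CHF 13,537.9394… × (1 + 0.014)^6 = CHF 14,715.6786…
Penalty: 12 × 1% × CHF 25,242.00 = CHF 3,029.04
Final settlement = outstanding balance + penalty = CHF 14,715.6786… + CHF 3,029.04 = CHF 17,744.72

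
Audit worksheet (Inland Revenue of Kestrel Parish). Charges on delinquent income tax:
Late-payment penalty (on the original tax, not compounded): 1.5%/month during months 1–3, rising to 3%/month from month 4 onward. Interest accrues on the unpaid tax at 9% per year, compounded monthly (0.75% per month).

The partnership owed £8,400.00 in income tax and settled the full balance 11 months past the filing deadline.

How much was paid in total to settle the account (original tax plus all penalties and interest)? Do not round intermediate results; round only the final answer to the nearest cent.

£11,513.58

Penalty, months 1–3: 3 × 1.5% × £8,400.00 = £378.00
Penalty, months 4–11: 8 × 3% × £8,400.00 = £2,016.00
Interest: £8,400.00 × ((1 + 0.0075)^11 − 1) = £8,400.00 × 0.0856644… = £719.5811…
Total = £8,400.00 + £2,394.0000 + £719.5811… = £11,513.58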